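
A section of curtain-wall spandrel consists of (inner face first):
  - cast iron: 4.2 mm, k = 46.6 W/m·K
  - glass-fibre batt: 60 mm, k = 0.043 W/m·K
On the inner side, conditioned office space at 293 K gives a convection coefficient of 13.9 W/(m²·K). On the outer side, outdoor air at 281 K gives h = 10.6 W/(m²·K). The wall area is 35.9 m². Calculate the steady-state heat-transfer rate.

Treating each layer as a thermal resistance in series:
R_inner film = 1/(h_i·A) = 1/(13.9×35.9) = 0.002004 K/W
R_cast iron = L/(kA) = 0.0042/(46.6×35.9) = 2.511×10^-6 K/W
R_glass-fibre batt = L/(kA) = 0.06/(0.043×35.9) = 0.03887 K/W
R_outer film = 1/(h_o·A) = 1/(10.6×35.9) = 0.002628 K/W
R_total = 0.0435 K/W
Q = ΔT / R_total = 12 / 0.0435

Q ≈ 276 W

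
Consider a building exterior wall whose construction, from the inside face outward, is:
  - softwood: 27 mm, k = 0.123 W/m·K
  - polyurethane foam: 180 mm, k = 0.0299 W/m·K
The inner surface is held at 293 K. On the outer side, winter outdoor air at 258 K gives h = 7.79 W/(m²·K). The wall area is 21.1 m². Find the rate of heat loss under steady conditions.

Treating each layer as a thermal resistance in series:
R_softwood = L/(kA) = 0.027/(0.123×21.1) = 0.0104 K/W
R_polyurethane foam = L/(kA) = 0.18/(0.0299×21.1) = 0.2853 K/W
R_outer film = 1/(h_o·A) = 1/(7.79×21.1) = 0.006084 K/W
R_total = 0.3018 K/W
Q = ΔT / R_total = 35 / 0.3018

Q ≈ 116 W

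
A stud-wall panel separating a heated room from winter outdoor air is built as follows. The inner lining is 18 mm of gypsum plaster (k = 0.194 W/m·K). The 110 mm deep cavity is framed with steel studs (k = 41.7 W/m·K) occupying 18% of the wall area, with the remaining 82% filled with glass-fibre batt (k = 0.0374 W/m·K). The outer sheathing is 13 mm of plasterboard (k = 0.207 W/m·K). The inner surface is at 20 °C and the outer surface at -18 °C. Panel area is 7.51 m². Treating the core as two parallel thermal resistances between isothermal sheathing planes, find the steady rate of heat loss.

Q ≈ 1680 W

Sheathing layers in series; stud and cavity paths in parallel between them.
R_inner = 0.018/(0.194×7.51) = 0.01235 K/W
R_stud  = 0.11/(41.7×0.18×7.51) = 0.001951 K/W
R_cav   = 0.11/(0.0374×0.82×7.51) = 0.4776 K/W
1/R_core = 1/R_stud + 1/R_cav → R_core = 0.001943 K/W
R_outer = 0.013/(0.207×7.51) = 0.008362 K/W
R_total = 0.02266 K/W
Q = ΔT/R_total = 38/0.02266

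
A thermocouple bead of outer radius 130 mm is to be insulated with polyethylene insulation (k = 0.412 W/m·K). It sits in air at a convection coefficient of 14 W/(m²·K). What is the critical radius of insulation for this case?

r_cr ≈ 58.9 mm

For a sphere r_cr = 2k/h = 2×0.412/14
r_cr = 58.9 mm; since the bare radius (130 mm) is above r_cr, any added insulation will reduce heat loss.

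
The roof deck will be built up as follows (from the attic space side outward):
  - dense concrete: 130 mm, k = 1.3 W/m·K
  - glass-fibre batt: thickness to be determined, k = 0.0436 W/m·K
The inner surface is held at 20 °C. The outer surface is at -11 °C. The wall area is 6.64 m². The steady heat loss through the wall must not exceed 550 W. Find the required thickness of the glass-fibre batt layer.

L ≈ 12 mm

Model the wall as resistances in series:
R_dense concrete = L/(kA) = 0.13/(1.3×6.64) = 0.01506 K/W
Sum of the known resistances R_other = 0.01506 K/W
Required total resistance R_tot = ΔT/Q_allow = 31/550 = 0.05636 K/W
R_glass-fibre batt = R_tot − R_other = 0.0413 K/W
L = R·k·A = 0.0413×0.0436×6.64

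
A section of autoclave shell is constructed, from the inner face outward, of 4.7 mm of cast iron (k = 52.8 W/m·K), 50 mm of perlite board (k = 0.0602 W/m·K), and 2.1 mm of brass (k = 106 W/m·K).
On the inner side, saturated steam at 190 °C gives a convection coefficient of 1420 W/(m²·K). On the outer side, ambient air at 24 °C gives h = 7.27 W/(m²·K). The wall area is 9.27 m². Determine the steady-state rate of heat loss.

Q ≈ 1590 W

Using the resistance-network approach (series):
R_inner film = 1/(h_i·A) = 1/(1420×9.27) = 7.597×10^-5 K/W
R_cast iron = L/(kA) = 0.0047/(52.8×9.27) = 9.602×10^-6 K/W
R_perlite board = L/(kA) = 0.05/(0.0602×9.27) = 0.0896 K/W
R_brass = L/(kA) = 0.0021/(106×9.27) = 2.137×10^-6 K/W
R_outer film = 1/(h_o·A) = 1/(7.27×9.27) = 0.01484 K/W
R_total = 0.1045 K/W
Q = ΔT / R_total = 166 / 0.1045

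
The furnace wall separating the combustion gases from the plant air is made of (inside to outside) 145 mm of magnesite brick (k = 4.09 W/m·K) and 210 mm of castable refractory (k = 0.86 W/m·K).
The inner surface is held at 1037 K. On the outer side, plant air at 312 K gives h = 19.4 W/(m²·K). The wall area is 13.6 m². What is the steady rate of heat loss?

Treating each layer as a thermal resistance in series:
R_magnesite brick = L/(kA) = 0.145/(4.09×13.6) = 0.002607 K/W
R_castable refractory = L/(kA) = 0.21/(0.86×13.6) = 0.01795 K/W
R_outer film = 1/(h_o·A) = 1/(19.4×13.6) = 0.00379 K/W
R_total = 0.02435 K/W
Q = ΔT / R_total = 725 / 0.02435

Q ≈ 29800 W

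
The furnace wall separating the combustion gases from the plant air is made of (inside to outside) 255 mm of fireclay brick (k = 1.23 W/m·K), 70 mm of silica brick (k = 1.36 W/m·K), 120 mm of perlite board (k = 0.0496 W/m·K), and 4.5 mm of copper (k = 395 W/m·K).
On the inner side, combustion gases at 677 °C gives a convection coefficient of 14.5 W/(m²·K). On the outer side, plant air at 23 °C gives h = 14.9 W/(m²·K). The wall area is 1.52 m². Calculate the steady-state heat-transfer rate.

Q ≈ 353 W

Treating each layer as a thermal resistance in series:
R_inner film = 1/(h_i·A) = 1/(14.5×1.52) = 0.04537 K/W
R_fireclay brick = L/(kA) = 0.255/(1.23×1.52) = 0.1364 K/W
R_silica brick = L/(kA) = 0.07/(1.36×1.52) = 0.03386 K/W
R_perlite board = L/(kA) = 0.12/(0.0496×1.52) = 1.592 K/W
R_copper = L/(kA) = 0.0045/(395×1.52) = 7.495×10^-6 K/W
R_outer film = 1/(h_o·A) = 1/(14.9×1.52) = 0.04415 K/W
R_total = 1.851 K/W
Q = ΔT / R_total = 654 / 1.851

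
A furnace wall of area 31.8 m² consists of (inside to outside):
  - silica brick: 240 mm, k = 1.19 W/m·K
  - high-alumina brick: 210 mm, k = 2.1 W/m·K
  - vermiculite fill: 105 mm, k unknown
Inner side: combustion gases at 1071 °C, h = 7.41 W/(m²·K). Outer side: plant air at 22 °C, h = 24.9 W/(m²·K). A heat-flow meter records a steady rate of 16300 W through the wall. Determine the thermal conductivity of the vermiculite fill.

Thermal resistances in series:
R_inner film = 1/(h_i·A) = 1/(7.41×31.8) = 0.004244 K/W
R_silica brick = L/(kA) = 0.24/(1.19×31.8) = 0.006342 K/W
R_high-alumina brick = L/(kA) = 0.21/(2.1×31.8) = 0.003145 K/W
R_outer film = 1/(h_o·A) = 1/(24.9×31.8) = 0.001263 K/W
Sum of known resistances R_other = 0.01499 K/W
Total R = ΔT/Q = 1049/16300 = 0.06436 K/W
R_vermiculite fill = R_total − R_other = 0.04936 K/W
k = L/(R·A) = 0.105/(0.04936×31.8)

k ≈ 0.0669 W/(m·K)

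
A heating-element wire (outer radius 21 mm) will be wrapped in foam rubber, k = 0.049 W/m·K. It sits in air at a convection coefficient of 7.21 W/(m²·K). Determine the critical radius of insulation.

r_cr ≈ 6.8 mm

For a cylinder r_cr = k/h = 0.049/7.21
r_cr = 6.8 mm; since the bare radius (21 mm) is above r_cr, any added insulation will reduce heat loss.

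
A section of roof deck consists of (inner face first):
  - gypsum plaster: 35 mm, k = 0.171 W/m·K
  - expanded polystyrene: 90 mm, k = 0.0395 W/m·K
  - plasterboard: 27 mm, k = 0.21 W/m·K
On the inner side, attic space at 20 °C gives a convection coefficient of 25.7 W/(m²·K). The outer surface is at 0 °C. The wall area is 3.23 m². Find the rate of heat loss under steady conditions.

Q ≈ 24.4 W

Thermal resistances in series:
R_inner film = 1/(h_i·A) = 1/(25.7×3.23) = 0.01205 K/W
R_gypsum plaster = L/(kA) = 0.035/(0.171×3.23) = 0.06337 K/W
R_expanded polystyrene = L/(kA) = 0.09/(0.0395×3.23) = 0.7054 K/W
R_plasterboard = L/(kA) = 0.027/(0.21×3.23) = 0.03981 K/W
R_total = 0.8206 K/W
Q = ΔT / R_total = 20 / 0.8206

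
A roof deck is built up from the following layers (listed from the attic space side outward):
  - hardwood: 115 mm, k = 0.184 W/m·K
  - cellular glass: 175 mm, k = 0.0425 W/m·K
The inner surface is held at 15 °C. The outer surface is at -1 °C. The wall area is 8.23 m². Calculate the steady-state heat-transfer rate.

Q ≈ 27.8 W

Thermal resistances in series:
R_hardwood = L/(kA) = 0.115/(0.184×8.23) = 0.07594 K/W
R_cellular glass = L/(kA) = 0.175/(0.0425×8.23) = 0.5003 K/W
R_total = 0.5763 K/W
Q = ΔT / R_total = 16 / 0.5763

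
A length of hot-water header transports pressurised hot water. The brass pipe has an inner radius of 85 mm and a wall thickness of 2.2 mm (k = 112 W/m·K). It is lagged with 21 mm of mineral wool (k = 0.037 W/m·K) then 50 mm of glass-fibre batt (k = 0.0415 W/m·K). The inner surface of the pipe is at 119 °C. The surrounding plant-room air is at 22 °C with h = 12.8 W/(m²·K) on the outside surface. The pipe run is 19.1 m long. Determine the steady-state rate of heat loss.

Q ≈ 752 W

For a radial system each layer contributes R = ln(r_out/r_in)/(2πkL); films add R = 1/(hA).
R_brass pipe wall = ln(87.2/85)/(2π×112×19.1) = 1.901×10^-6 K/W
R_mineral wool = ln(108.2/87.2)/(2π×0.037×19.1) = 0.04859 K/W
R_glass-fibre batt = ln(158.2/108.2)/(2π×0.0415×19.1) = 0.07628 K/W
R_outer film = 1/(h_o·2πr_oL) = 1/(12.8×2π×0.1582×19.1) = 0.004115 K/W
R_total = 0.129 K/W
Q = ΔT/R_total = 97/0.129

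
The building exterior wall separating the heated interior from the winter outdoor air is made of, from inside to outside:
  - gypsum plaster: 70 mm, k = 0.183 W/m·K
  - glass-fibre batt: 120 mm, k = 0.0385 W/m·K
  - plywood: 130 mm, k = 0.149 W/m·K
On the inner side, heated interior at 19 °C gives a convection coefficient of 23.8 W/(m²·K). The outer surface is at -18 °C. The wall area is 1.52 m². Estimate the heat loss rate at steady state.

Q ≈ 12.7 W

Series thermal resistances:
R_inner film = 1/(h_i·A) = 1/(23.8×1.52) = 0.02764 K/W
R_gypsum plaster = L/(kA) = 0.07/(0.183×1.52) = 0.2517 K/W
R_glass-fibre batt = L/(kA) = 0.12/(0.0385×1.52) = 2.051 K/W
R_plywood = L/(kA) = 0.13/(0.149×1.52) = 0.574 K/W
R_total = 2.904 K/W
Q = ΔT / R_total = 37 / 2.904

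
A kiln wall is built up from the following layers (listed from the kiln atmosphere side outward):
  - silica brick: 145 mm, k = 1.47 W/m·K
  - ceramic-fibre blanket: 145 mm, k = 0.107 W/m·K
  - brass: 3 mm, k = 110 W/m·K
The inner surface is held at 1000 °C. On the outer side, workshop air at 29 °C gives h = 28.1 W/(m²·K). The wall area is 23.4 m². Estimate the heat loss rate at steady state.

Q ≈ 15300 W

Series thermal resistances:
R_silica brick = L/(kA) = 0.145/(1.47×23.4) = 0.004215 K/W
R_ceramic-fibre blanket = L/(kA) = 0.145/(0.107×23.4) = 0.05791 K/W
R_brass = L/(kA) = 0.003/(110×23.4) = 1.166×10^-6 K/W
R_outer film = 1/(h_o·A) = 1/(28.1×23.4) = 0.001521 K/W
R_total = 0.06365 K/W
Q = ΔT / R_total = 971 / 0.06365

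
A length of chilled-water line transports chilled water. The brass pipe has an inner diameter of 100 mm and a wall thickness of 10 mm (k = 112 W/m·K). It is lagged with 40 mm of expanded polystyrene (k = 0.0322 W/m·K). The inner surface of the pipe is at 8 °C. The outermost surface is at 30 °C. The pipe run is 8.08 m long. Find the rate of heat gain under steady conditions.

Q ≈ 70.4 W

Per-layer cylindrical resistances, series-summed:
R_brass pipe wall = ln(60/50)/(2π×112×8.08) = 3.206×10^-5 K/W
R_expanded polystyrene = ln(100/60)/(2π×0.0322×8.08) = 0.3125 K/W
R_total = 0.3125 K/W
Q = ΔT/R_total = 22/0.3125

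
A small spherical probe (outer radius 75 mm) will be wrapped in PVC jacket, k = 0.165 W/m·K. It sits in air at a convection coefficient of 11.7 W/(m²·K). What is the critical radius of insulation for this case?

For a sphere r_cr = 2k/h = 2×0.165/11.7
r_cr = 28.2 mm; since the bare radius (75 mm) is above r_cr, any added insulation will reduce heat loss.

r_cr ≈ 28.2 mm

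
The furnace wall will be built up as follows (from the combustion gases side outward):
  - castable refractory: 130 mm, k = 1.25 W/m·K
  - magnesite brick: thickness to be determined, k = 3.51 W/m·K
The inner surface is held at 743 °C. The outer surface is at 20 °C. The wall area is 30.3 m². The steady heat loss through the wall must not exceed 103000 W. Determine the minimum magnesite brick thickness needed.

Series thermal resistances:
R_castable refractory = L/(kA) = 0.13/(1.25×30.3) = 0.003432 K/W
Sum of the known resistances R_other = 0.003432 K/W
Required total resistance R_tot = ΔT/Q_allow = 723/103000 = 0.007019 K/W
R_magnesite brick = R_tot − R_other = 0.003587 K/W
L = R·k·A = 0.003587×3.51×30.3

L ≈ 381 mm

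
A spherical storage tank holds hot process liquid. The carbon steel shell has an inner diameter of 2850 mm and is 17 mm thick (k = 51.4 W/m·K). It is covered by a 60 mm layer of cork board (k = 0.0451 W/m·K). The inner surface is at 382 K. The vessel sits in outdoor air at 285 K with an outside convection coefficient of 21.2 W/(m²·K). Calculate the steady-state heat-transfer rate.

Q ≈ 1920 W

Spherical conduction: R = (1/r_in − 1/r_out)/(4πk) per layer; series-sum.
R_carbon steel shell = (1/1.425 − 1/1.442)/(4π×51.4) = 1.281×10^-5 K/W
R_cork board = (1/1.442 − 1/1.502)/(4π×0.0451) = 0.04888 K/W
R_outer film = 1/(h·4πr_o²) = 1/(21.2×4π×1.502²) = 0.001664 K/W
R_total = 0.05056 K/W
Q = ΔT/R_total = 97/0.05056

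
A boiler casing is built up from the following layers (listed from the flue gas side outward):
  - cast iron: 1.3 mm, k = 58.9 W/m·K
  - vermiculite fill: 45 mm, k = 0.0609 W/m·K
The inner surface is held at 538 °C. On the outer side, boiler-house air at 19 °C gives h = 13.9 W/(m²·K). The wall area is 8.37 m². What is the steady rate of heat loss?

Treating each layer as a thermal resistance in series:
R_cast iron = L/(kA) = 0.0013/(58.9×8.37) = 2.637×10^-6 K/W
R_vermiculite fill = L/(kA) = 0.045/(0.0609×8.37) = 0.08828 K/W
R_outer film = 1/(h_o·A) = 1/(13.9×8.37) = 0.008595 K/W
R_total = 0.09688 K/W
Q = ΔT / R_total = 519 / 0.09688

Q ≈ 5360 W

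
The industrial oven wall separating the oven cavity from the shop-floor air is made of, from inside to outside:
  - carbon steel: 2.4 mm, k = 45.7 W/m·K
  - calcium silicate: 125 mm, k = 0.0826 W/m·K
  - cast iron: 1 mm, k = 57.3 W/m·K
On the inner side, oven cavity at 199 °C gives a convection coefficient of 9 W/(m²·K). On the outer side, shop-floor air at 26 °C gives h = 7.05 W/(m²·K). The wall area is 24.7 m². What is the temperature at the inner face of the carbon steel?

Using the resistance-network approach (series):
R_inner film = 1/(h_i·A) = 1/(9×24.7) = 0.004498 K/W
R_carbon steel = L/(kA) = 0.0024/(45.7×24.7) = 2.126×10^-6 K/W
R_calcium silicate = L/(kA) = 0.125/(0.0826×24.7) = 0.06127 K/W
R_cast iron = L/(kA) = 0.001/(57.3×24.7) = 7.066×10^-7 K/W
R_outer film = 1/(h_o·A) = 1/(7.05×24.7) = 0.005743 K/W
R_total = 0.07151 K/W;  Q = ΔT/R_total = 173/0.07151 = 2419 W
T_interface = T_inner − Q·ΣR(inner→interface) = 199 − 2420×0.004498

T ≈ 188 °C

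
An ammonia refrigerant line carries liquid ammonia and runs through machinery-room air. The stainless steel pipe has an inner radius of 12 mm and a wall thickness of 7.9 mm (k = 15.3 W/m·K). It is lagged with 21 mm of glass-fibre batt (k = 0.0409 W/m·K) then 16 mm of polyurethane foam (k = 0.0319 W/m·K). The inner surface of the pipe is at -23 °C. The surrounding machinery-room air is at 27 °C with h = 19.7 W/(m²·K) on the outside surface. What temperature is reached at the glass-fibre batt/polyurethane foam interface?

For a radial system each layer contributes R = ln(r_out/r_in)/(2πkL); films add R = 1/(hA).
R_stainless steel pipe wall = ln(19.9/12)/(2π×15.3×1) = 0.005262 K/W
R_glass-fibre batt = ln(40.9/19.9)/(2π×0.0409×1) = 2.803 K/W
R_polyurethane foam = ln(56.9/40.9)/(2π×0.0319×1) = 1.647 K/W
R_outer film = 1/(h_o·2πr_oL) = 1/(19.7×2π×0.0569×1) = 0.142 K/W
R_total = 4.598 K/W
Q = ΔT/R_total = 50/4.598
Q = 10.9 W/m
T_interface = T_inner + Q·ΣR(inner→interface) = -23 + 10.9×2.809

T ≈ 7.54 °C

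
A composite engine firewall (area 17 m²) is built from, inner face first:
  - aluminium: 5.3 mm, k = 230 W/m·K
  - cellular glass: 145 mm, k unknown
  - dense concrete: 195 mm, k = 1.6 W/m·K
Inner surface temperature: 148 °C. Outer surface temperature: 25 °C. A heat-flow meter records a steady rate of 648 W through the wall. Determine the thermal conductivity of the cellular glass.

k ≈ 0.0467 W/(m·K)

Treating each layer as a thermal resistance in series:
R_aluminium = L/(kA) = 0.0053/(230×17) = 1.355×10^-6 K/W
R_dense concrete = L/(kA) = 0.195/(1.6×17) = 0.007169 K/W
Sum of known resistances R_other = 0.00717 K/W
Total R = ΔT/Q = 123/648 = 0.1898 K/W
R_cellular glass = R_total − R_other = 0.1826 K/W
k = L/(R·A) = 0.145/(0.1826×17)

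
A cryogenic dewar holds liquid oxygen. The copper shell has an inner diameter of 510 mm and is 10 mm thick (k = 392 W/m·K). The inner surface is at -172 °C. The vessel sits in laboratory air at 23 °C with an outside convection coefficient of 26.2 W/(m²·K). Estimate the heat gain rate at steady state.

Q ≈ 4510 W

Each spherical layer contributes R = (1/r_i − 1/r_o)/(4πk):
R_copper shell = (1/0.255 − 1/0.265)/(4π×392) = 3.004×10^-5 K/W
R_outer film = 1/(h·4πr_o²) = 1/(26.2×4π×0.265²) = 0.04325 K/W
R_total = 0.04328 K/W
Q = ΔT/R_total = 195/0.04328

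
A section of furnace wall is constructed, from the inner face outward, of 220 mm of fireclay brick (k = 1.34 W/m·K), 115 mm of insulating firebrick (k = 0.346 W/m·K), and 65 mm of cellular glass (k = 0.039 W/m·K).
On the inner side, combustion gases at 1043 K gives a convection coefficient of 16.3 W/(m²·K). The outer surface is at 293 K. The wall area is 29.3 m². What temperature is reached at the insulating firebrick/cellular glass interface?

Thermal resistances in series:
R_inner film = 1/(h_i·A) = 1/(16.3×29.3) = 0.002094 K/W
R_fireclay brick = L/(kA) = 0.22/(1.34×29.3) = 0.005603 K/W
R_insulating firebrick = L/(kA) = 0.115/(0.346×29.3) = 0.01134 K/W
R_cellular glass = L/(kA) = 0.065/(0.039×29.3) = 0.05688 K/W
R_total = 0.07592 K/W;  Q = ΔT/R_total = 750/0.07592 = 9878 W
T_interface = T_inner − Q·ΣR(inner→interface) = 1043 − 9880×0.01904

T ≈ 855 K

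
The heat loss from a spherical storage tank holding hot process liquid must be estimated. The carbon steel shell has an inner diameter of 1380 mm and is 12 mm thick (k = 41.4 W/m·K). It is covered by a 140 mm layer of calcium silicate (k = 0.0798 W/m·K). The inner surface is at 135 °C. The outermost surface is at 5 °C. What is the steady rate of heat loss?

Spherical conduction: R = (1/r_in − 1/r_out)/(4πk) per layer; series-sum.
R_carbon steel shell = (1/0.69 − 1/0.702)/(4π×41.4) = 4.762×10^-5 K/W
R_calcium silicate = (1/0.702 − 1/0.842)/(4π×0.0798) = 0.2362 K/W
R_total = 0.2362 K/W
Q = ΔT/R_total = 130/0.2362

Q ≈ 550 W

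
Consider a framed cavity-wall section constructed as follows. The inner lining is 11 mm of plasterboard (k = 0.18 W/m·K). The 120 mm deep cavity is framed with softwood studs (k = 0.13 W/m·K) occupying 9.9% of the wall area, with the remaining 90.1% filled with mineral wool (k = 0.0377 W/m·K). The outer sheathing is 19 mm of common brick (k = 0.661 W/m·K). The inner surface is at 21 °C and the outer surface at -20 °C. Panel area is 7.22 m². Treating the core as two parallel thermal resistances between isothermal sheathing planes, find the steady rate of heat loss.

Q ≈ 112 W

Sheathing layers in series; stud and cavity paths in parallel between them.
R_inner = 0.011/(0.18×7.22) = 0.008464 K/W
R_stud  = 0.12/(0.13×0.099×7.22) = 1.291 K/W
R_cav   = 0.12/(0.0377×0.901×7.22) = 0.4893 K/W
1/R_core = 1/R_stud + 1/R_cav → R_core = 0.3549 K/W
R_outer = 0.019/(0.661×7.22) = 0.003981 K/W
R_total = 0.3673 K/W
Q = ΔT/R_total = 41/0.3673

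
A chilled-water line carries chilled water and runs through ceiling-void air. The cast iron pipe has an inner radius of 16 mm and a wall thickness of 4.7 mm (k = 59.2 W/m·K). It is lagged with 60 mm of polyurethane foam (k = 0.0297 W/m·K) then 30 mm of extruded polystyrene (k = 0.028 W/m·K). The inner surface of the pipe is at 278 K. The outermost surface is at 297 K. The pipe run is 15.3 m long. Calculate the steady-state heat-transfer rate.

Cylindrical conduction, so R = ln(r₂/r₁)/(2πkL) per layer, in series:
R_cast iron pipe wall = ln(20.7/16)/(2π×59.2×15.3) = 4.525×10^-5 K/W
R_polyurethane foam = ln(80.7/20.7)/(2π×0.0297×15.3) = 0.4765 K/W
R_extruded polystyrene = ln(110.7/80.7)/(2π×0.028×15.3) = 0.1174 K/W
R_total = 0.594 K/W
Q = ΔT/R_total = 19/0.594

Q ≈ 32 W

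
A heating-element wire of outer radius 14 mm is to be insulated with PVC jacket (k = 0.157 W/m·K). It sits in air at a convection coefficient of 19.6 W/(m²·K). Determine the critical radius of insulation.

r_cr ≈ 8.01 mm

For a cylinder r_cr = k/h = 0.157/19.6
r_cr = 8.01 mm; since the bare radius (14 mm) is above r_cr, any added insulation will reduce heat loss.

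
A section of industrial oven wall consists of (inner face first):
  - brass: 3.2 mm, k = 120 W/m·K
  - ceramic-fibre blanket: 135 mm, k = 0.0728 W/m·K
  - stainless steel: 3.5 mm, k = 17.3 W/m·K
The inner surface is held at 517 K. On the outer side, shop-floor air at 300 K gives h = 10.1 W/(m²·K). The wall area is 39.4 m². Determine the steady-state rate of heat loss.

Series thermal resistances:
R_brass = L/(kA) = 0.0032/(120×39.4) = 6.768×10^-7 K/W
R_ceramic-fibre blanket = L/(kA) = 0.135/(0.0728×39.4) = 0.04707 K/W
R_stainless steel = L/(kA) = 0.0035/(17.3×39.4) = 5.135×10^-6 K/W
R_outer film = 1/(h_o·A) = 1/(10.1×39.4) = 0.002513 K/W
R_total = 0.04958 K/W
Q = ΔT / R_total = 217 / 0.04958

Q ≈ 4380 W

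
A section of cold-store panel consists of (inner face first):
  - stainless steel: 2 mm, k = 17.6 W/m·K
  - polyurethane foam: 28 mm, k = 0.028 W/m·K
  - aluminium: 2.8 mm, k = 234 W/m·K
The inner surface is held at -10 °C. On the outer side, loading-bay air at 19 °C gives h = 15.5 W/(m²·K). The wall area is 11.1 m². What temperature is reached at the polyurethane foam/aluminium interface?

T ≈ 17.2 °C

Series thermal resistances:
R_stainless steel = L/(kA) = 0.002/(17.6×11.1) = 1.024×10^-5 K/W
R_polyurethane foam = L/(kA) = 0.028/(0.028×11.1) = 0.09009 K/W
R_aluminium = L/(kA) = 0.0028/(234×11.1) = 1.078×10^-6 K/W
R_outer film = 1/(h_o·A) = 1/(15.5×11.1) = 0.005812 K/W
R_total = 0.09591 K/W;  Q = ΔT/R_total = 29/0.09591 = 302.4 W
T_interface = T_inner + Q·ΣR(inner→interface) = -10 + 302×0.0901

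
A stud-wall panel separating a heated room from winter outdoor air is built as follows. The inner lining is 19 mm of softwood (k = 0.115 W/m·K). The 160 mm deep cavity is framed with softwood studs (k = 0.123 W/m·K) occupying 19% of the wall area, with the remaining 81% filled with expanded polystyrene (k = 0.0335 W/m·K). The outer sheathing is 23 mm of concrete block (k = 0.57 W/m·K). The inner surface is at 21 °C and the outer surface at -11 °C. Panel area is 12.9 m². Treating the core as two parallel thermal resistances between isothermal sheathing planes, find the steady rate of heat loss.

Sheathing layers in series; stud and cavity paths in parallel between them.
R_inner = 0.019/(0.115×12.9) = 0.01281 K/W
R_stud  = 0.16/(0.123×0.19×12.9) = 0.5307 K/W
R_cav   = 0.16/(0.0335×0.81×12.9) = 0.4571 K/W
1/R_core = 1/R_stud + 1/R_cav → R_core = 0.2456 K/W
R_outer = 0.023/(0.57×12.9) = 0.003128 K/W
R_total = 0.2615 K/W
Q = ΔT/R_total = 32/0.2615

Q ≈ 122 W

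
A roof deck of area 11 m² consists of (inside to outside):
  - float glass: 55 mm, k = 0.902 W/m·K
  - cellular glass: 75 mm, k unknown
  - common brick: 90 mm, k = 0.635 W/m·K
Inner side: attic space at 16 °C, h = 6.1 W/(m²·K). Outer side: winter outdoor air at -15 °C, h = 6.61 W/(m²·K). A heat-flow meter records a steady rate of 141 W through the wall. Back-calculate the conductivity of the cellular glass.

Treating each layer as a thermal resistance in series:
R_inner film = 1/(h_i·A) = 1/(6.1×11) = 0.0149 K/W
R_float glass = L/(kA) = 0.055/(0.902×11) = 0.005543 K/W
R_common brick = L/(kA) = 0.09/(0.635×11) = 0.01288 K/W
R_outer film = 1/(h_o·A) = 1/(6.61×11) = 0.01375 K/W
Sum of known resistances R_other = 0.04708 K/W
Total R = ΔT/Q = 31/141 = 0.2199 K/W
R_cellular glass = R_total − R_other = 0.1728 K/W
k = L/(R·A) = 0.075/(0.1728×11)

k ≈ 0.0395 W/(m·K)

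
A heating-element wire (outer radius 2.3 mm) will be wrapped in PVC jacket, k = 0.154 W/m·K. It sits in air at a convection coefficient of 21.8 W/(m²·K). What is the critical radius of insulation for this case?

For a cylinder r_cr = k/h = 0.154/21.8
r_cr = 7.06 mm; since the bare radius (2.3 mm) is below r_cr, adding a thin layer of insulation will *increase* heat loss.

r_cr ≈ 7.06 mm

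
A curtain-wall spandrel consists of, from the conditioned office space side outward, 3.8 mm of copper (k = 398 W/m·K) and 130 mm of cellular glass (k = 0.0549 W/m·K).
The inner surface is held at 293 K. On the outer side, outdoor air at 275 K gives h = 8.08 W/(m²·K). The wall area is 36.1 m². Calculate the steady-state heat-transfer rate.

Q ≈ 261 W

Thermal resistances in series:
R_copper = L/(kA) = 0.0038/(398×36.1) = 2.645×10^-7 K/W
R_cellular glass = L/(kA) = 0.13/(0.0549×36.1) = 0.06559 K/W
R_outer film = 1/(h_o·A) = 1/(8.08×36.1) = 0.003428 K/W
R_total = 0.06902 K/W
Q = ΔT / R_total = 18 / 0.06902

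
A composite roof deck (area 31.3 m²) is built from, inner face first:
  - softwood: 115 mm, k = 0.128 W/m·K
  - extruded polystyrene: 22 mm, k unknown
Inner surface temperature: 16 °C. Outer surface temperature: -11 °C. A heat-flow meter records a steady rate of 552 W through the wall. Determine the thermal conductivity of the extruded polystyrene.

k ≈ 0.0348 W/(m·K)

Thermal resistances in series:
R_softwood = L/(kA) = 0.115/(0.128×31.3) = 0.0287 K/W
Sum of known resistances R_other = 0.0287 K/W
Total R = ΔT/Q = 27/552 = 0.04891 K/W
R_extruded polystyrene = R_total − R_other = 0.02021 K/W
k = L/(R·A) = 0.022/(0.02021×31.3)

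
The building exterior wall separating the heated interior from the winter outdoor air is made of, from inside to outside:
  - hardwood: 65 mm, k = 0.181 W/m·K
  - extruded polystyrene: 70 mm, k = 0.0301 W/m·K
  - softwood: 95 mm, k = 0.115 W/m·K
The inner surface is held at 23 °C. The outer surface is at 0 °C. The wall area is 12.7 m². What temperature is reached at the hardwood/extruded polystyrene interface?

Model the wall as resistances in series:
R_hardwood = L/(kA) = 0.065/(0.181×12.7) = 0.02828 K/W
R_extruded polystyrene = L/(kA) = 0.07/(0.0301×12.7) = 0.1831 K/W
R_softwood = L/(kA) = 0.095/(0.115×12.7) = 0.06505 K/W
R_total = 0.2764 K/W;  Q = ΔT/R_total = 23/0.2764 = 83.2 W
T_interface = T_inner − Q·ΣR(inner→interface) = 23 − 83.2×0.02828

T ≈ 20.6 °C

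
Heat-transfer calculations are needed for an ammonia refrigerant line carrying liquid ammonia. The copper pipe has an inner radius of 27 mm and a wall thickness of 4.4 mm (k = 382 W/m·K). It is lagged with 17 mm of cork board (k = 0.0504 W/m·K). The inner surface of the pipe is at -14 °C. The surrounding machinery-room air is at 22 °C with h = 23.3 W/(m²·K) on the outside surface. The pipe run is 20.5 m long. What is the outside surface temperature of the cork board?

T ≈ 18.6 °C

Per-layer cylindrical resistances, series-summed:
R_copper pipe wall = ln(31.4/27)/(2π×382×20.5) = 3.068×10^-6 K/W
R_cork board = ln(48.4/31.4)/(2π×0.0504×20.5) = 0.06665 K/W
R_outer film = 1/(h_o·2πr_oL) = 1/(23.3×2π×0.0484×20.5) = 0.006884 K/W
R_total = 0.07354 K/W
Q = ΔT/R_total = 36/0.07354
Q = 490 W
T_interface = T_inner + Q·ΣR(inner→interface) = -14 + 490×0.06666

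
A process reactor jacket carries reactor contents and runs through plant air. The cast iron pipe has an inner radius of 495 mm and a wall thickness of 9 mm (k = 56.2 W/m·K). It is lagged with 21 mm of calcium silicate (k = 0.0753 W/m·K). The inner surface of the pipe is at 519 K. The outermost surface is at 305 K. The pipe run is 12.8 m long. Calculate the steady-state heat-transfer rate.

Q ≈ 31700 W

Radial resistances (cylindrical: R_cond = ln(r_o/r_i)/(2πkL), R_conv = 1/(h·2πrL)):
R_cast iron pipe wall = ln(504/495)/(2π×56.2×12.8) = 3.987×10^-6 K/W
R_calcium silicate = ln(525/504)/(2π×0.0753×12.8) = 0.006741 K/W
R_total = 0.006745 K/W
Q = ΔT/R_total = 214/0.006745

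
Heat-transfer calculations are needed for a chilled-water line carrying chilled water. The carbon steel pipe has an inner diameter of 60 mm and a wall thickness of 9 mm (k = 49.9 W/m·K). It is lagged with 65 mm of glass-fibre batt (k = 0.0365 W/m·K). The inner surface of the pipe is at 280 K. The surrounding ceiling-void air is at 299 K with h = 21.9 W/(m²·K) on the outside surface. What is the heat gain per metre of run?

Per-layer cylindrical resistances, series-summed:
R_carbon steel pipe wall = ln(39/30)/(2π×49.9×1) = 8.368×10^-4 K/W
R_glass-fibre batt = ln(104/39)/(2π×0.0365×1) = 4.277 K/W
R_outer film = 1/(h_o·2πr_oL) = 1/(21.9×2π×0.104×1) = 0.06988 K/W
R_total = 4.348 K/W
Q = ΔT/R_total = 19/4.348

q′ ≈ 4.37 W/m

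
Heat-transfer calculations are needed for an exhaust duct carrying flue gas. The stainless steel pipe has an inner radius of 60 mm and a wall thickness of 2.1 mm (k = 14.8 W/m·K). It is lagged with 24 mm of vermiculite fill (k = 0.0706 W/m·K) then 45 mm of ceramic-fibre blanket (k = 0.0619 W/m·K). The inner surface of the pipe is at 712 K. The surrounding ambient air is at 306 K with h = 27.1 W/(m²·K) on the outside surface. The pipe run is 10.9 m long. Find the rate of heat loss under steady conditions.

Q ≈ 2380 W

Per-layer cylindrical resistances, series-summed:
R_stainless steel pipe wall = ln(62.1/60)/(2π×14.8×10.9) = 3.394×10^-5 K/W
R_vermiculite fill = ln(86.1/62.1)/(2π×0.0706×10.9) = 0.06758 K/W
R_ceramic-fibre blanket = ln(131.1/86.1)/(2π×0.0619×10.9) = 0.09918 K/W
R_outer film = 1/(h_o·2πr_oL) = 1/(27.1×2π×0.1311×10.9) = 0.00411 K/W
R_total = 0.1709 K/W
Q = ΔT/R_total = 406/0.1709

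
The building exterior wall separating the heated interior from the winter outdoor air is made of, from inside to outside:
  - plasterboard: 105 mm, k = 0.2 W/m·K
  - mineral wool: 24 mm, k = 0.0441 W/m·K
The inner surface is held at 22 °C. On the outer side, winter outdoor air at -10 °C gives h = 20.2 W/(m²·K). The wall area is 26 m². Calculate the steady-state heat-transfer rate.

Thermal resistances in series:
R_plasterboard = L/(kA) = 0.105/(0.2×26) = 0.02019 K/W
R_mineral wool = L/(kA) = 0.024/(0.0441×26) = 0.02093 K/W
R_outer film = 1/(h_o·A) = 1/(20.2×26) = 0.001904 K/W
R_total = 0.04303 K/W
Q = ΔT / R_total = 32 / 0.04303

Q ≈ 744 W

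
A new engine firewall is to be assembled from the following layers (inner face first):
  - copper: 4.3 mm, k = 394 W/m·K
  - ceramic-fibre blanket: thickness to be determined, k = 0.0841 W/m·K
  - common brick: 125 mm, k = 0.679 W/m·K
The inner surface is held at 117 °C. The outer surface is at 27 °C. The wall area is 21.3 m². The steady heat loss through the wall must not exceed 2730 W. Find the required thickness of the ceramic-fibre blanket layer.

L ≈ 43.6 mm

Treating each layer as a thermal resistance in series:
R_copper = L/(kA) = 0.0043/(394×21.3) = 5.124×10^-7 K/W
R_common brick = L/(kA) = 0.125/(0.679×21.3) = 0.008643 K/W
Sum of the known resistances R_other = 0.008643 K/W
Required total resistance R_tot = ΔT/Q_allow = 90/2730 = 0.03297 K/W
R_ceramic-fibre blanket = R_tot − R_other = 0.02432 K/W
L = R·k·A = 0.02432×0.0841×21.3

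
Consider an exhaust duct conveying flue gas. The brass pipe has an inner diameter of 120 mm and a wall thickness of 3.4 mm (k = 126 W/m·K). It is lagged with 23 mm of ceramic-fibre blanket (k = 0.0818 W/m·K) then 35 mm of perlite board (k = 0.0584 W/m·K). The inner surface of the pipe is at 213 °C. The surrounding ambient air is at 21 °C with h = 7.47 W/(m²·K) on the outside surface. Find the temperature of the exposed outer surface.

T ≈ 40.8 °C

Cylindrical conduction, so R = ln(r₂/r₁)/(2πkL) per layer, in series:
R_brass pipe wall = ln(63.4/60)/(2π×126×1) = 6.962×10^-5 K/W
R_ceramic-fibre blanket = ln(86.4/63.4)/(2π×0.0818×1) = 0.6022 K/W
R_perlite board = ln(121.4/86.4)/(2π×0.0584×1) = 0.9269 K/W
R_outer film = 1/(h_o·2πr_oL) = 1/(7.47×2π×0.1214×1) = 0.1755 K/W
R_total = 1.705 K/W
Q = ΔT/R_total = 192/1.705
Q = 113 W/m
T_interface = T_inner − Q·ΣR(inner→interface) = 213 − 113×1.529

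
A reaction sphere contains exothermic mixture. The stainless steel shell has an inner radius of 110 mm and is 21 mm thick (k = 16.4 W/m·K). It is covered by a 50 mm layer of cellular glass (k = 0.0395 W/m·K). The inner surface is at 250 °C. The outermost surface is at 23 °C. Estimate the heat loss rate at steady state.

Radial (spherical) resistances in series:
R_stainless steel shell = (1/0.11 − 1/0.131)/(4π×16.4) = 0.007071 K/W
R_cellular glass = (1/0.131 − 1/0.181)/(4π×0.0395) = 4.248 K/W
R_total = 4.255 K/W
Q = ΔT/R_total = 227/4.255

Q ≈ 53.3 W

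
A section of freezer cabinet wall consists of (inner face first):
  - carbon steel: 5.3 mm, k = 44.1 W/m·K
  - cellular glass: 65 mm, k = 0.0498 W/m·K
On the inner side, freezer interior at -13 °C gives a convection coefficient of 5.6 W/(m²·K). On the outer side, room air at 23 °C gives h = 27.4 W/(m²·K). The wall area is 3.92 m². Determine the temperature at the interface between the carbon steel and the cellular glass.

T ≈ -8.77 °C

Thermal resistances in series:
R_inner film = 1/(h_i·A) = 1/(5.6×3.92) = 0.04555 K/W
R_carbon steel = L/(kA) = 0.0053/(44.1×3.92) = 3.066×10^-5 K/W
R_cellular glass = L/(kA) = 0.065/(0.0498×3.92) = 0.333 K/W
R_outer film = 1/(h_o·A) = 1/(27.4×3.92) = 0.00931 K/W
R_total = 0.3879 K/W;  Q = ΔT/R_total = 36/0.3879 = 92.82 W
T_interface = T_inner + Q·ΣR(inner→interface) = -13 + 92.8×0.04558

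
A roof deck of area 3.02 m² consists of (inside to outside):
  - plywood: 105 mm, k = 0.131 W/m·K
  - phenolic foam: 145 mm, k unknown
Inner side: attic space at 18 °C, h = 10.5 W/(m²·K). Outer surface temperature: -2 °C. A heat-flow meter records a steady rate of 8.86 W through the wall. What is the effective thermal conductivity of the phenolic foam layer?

k ≈ 0.0245 W/(m·K)

Thermal resistances in series:
R_inner film = 1/(h_i·A) = 1/(10.5×3.02) = 0.03154 K/W
R_plywood = L/(kA) = 0.105/(0.131×3.02) = 0.2654 K/W
Sum of known resistances R_other = 0.2969 K/W
Total R = ΔT/Q = 20/8.86 = 2.257 K/W
R_phenolic foam = R_total − R_other = 1.96 K/W
k = L/(R·A) = 0.145/(1.96×3.02)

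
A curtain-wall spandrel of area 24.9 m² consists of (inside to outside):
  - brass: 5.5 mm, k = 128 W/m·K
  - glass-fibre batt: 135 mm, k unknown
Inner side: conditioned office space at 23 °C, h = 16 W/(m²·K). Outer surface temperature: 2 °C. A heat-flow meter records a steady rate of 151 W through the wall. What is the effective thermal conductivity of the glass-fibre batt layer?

k ≈ 0.0397 W/(m·K)

Series thermal resistances:
R_inner film = 1/(h_i·A) = 1/(16×24.9) = 0.00251 K/W
R_brass = L/(kA) = 0.0055/(128×24.9) = 1.726×10^-6 K/W
Sum of known resistances R_other = 0.002512 K/W
Total R = ΔT/Q = 21/151 = 0.1391 K/W
R_glass-fibre batt = R_total − R_other = 0.1366 K/W
k = L/(R·A) = 0.135/(0.1366×24.9)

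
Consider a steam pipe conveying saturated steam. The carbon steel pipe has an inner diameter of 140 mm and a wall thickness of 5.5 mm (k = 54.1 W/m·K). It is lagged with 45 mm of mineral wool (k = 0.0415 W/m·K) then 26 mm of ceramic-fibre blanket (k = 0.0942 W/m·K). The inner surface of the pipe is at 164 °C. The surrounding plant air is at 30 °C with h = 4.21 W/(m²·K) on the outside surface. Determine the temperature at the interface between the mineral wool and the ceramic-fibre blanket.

For a radial system each layer contributes R = ln(r_out/r_in)/(2πkL); films add R = 1/(hA).
R_carbon steel pipe wall = ln(75.5/70)/(2π×54.1×1) = 2.225×10^-4 K/W
R_mineral wool = ln(120.5/75.5)/(2π×0.0415×1) = 1.793 K/W
R_ceramic-fibre blanket = ln(146.5/120.5)/(2π×0.0942×1) = 0.3301 K/W
R_outer film = 1/(h_o·2πr_oL) = 1/(4.21×2π×0.1465×1) = 0.258 K/W
R_total = 2.381 K/W
Q = ΔT/R_total = 134/2.381
Q = 56.3 W/m
T_interface = T_inner − Q·ΣR(inner→interface) = 164 − 56.3×1.793

T ≈ 63.1 °C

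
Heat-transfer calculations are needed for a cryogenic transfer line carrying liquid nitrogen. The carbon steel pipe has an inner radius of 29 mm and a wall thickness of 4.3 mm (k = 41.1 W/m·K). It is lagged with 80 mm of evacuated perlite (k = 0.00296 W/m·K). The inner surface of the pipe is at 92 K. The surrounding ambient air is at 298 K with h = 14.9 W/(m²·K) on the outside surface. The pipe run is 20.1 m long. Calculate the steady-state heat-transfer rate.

For a radial system each layer contributes R = ln(r_out/r_in)/(2πkL); films add R = 1/(hA).
R_carbon steel pipe wall = ln(33.3/29)/(2π×41.1×20.1) = 2.664×10^-5 K/W
R_evacuated perlite = ln(113.3/33.3)/(2π×0.00296×20.1) = 3.276 K/W
R_outer film = 1/(h_o·2πr_oL) = 1/(14.9×2π×0.1133×20.1) = 0.00469 K/W
R_total = 3.28 K/W
Q = ΔT/R_total = 206/3.28

Q ≈ 62.8 W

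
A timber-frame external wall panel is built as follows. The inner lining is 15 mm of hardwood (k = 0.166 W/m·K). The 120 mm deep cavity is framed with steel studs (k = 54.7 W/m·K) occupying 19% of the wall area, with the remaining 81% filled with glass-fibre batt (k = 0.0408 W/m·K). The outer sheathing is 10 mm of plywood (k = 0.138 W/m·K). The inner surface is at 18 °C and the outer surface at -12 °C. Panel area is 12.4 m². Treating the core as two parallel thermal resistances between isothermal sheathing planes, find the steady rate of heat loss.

Q ≈ 2130 W

Sheathing layers in series; stud and cavity paths in parallel between them.
R_inner = 0.015/(0.166×12.4) = 0.007287 K/W
R_stud  = 0.12/(54.7×0.19×12.4) = 9.311×10^-4 K/W
R_cav   = 0.12/(0.0408×0.81×12.4) = 0.2928 K/W
1/R_core = 1/R_stud + 1/R_cav → R_core = 9.282×10^-4 K/W
R_outer = 0.01/(0.138×12.4) = 0.005844 K/W
R_total = 0.01406 K/W
Q = ΔT/R_total = 30/0.01406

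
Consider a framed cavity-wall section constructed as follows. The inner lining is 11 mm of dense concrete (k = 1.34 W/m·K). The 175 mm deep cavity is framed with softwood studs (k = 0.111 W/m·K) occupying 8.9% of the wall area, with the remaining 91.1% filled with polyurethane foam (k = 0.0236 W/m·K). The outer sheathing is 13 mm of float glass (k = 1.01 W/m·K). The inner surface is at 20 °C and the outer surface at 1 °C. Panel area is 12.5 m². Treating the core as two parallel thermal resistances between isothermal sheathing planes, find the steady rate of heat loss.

Sheathing layers in series; stud and cavity paths in parallel between them.
R_inner = 0.011/(1.34×12.5) = 6.567×10^-4 K/W
R_stud  = 0.175/(0.111×0.089×12.5) = 1.417 K/W
R_cav   = 0.175/(0.0236×0.911×12.5) = 0.6512 K/W
1/R_core = 1/R_stud + 1/R_cav → R_core = 0.4462 K/W
R_outer = 0.013/(1.01×12.5) = 0.00103 K/W
R_total = 0.4479 K/W
Q = ΔT/R_total = 19/0.4479

Q ≈ 42.4 W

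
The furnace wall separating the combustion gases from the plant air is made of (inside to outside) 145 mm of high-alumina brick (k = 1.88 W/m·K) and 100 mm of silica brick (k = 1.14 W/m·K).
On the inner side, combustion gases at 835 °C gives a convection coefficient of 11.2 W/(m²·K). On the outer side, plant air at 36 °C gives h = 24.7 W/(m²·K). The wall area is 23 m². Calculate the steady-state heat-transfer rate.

Treating each layer as a thermal resistance in series:
R_inner film = 1/(h_i·A) = 1/(11.2×23) = 0.003882 K/W
R_high-alumina brick = L/(kA) = 0.145/(1.88×23) = 0.003353 K/W
R_silica brick = L/(kA) = 0.1/(1.14×23) = 0.003814 K/W
R_outer film = 1/(h_o·A) = 1/(24.7×23) = 0.00176 K/W
R_total = 0.01281 K/W
Q = ΔT / R_total = 799 / 0.01281

Q ≈ 62400 W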